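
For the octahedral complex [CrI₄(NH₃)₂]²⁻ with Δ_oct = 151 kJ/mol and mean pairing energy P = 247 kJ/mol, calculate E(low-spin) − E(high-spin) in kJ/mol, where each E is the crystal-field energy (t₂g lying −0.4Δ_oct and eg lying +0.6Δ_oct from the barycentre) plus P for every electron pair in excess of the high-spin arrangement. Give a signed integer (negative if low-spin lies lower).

96

Ligand charges: 4×(-1) from I⁻ and 2×(+0) from NH₃ sum to -4; with overall charge -2, Cr is +2.
Group 6 minus oxidation state +2 gives a d⁴ configuration for Cr²⁺.
High-spin: t₂g³ eg¹, CFSE = -0.6Δ_oct = -91 kJ/mol.
Low-spin: t₂g⁴ eg⁰, orbital CFSE = -1.6Δ_oct = -242 kJ/mol; plus 1 excess pair × P = +247 kJ/mol; total 5 kJ/mol.
The difference is 5 − (-91) = 96 kJ/mol, so high-spin lies lower.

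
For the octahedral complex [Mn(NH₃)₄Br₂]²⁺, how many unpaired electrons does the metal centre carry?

Ligand charges: 4×(+0) from NH₃ and 2×(-1) from Br⁻ sum to -2; with overall charge +2, Mn is +4.
Mn is in group 7, so Mn⁴⁺ is d³ (7 − 4 = 3).
Configuration: t2g^3 e_g^0, giving 3 unpaired electrons.

3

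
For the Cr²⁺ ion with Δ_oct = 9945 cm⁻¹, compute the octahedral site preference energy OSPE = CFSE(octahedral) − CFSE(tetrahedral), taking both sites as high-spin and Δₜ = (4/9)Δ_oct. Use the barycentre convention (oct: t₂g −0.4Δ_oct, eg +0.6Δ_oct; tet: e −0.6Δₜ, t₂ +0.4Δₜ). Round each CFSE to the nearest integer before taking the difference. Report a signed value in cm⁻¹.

-4199

Cr is in group 6, so Cr²⁺ is d⁴ (6 − 2 = 4).
Octahedral high-spin t2g^3 e_g^1: CFSE = -0.6 × 9945 = -5967 cm⁻¹.
In a tetrahedral site the filling is e^2 t2^2: CFSE(tet) = -0.4Δₜ = -0.4 × (4/9)(9945) = -1768 cm⁻¹.
Subtracting, OSPE = -5967 − (-1768) = -4199 cm⁻¹.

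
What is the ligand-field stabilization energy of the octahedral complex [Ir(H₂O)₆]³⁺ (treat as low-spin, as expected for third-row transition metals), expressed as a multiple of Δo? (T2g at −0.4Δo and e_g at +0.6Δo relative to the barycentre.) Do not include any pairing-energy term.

H₂O is neutral, so the +3 overall charge sits on Ir: oxidation state +3.
Ir³⁺: group 9, so d-count = 9 − 3 = 6.
Configuration: t2g^6 e_g^0.
CFSE = 6(-0.4Δo) + 0(0.6Δo) = -2.4Δo + 0.0Δo = -2.4Δo.

-2.4 Δo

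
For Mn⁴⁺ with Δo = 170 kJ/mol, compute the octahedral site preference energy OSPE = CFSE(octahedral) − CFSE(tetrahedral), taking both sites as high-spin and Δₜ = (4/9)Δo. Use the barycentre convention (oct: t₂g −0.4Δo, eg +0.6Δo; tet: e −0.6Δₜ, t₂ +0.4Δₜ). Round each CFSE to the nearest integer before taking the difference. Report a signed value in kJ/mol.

Mn sits in group 7; removing 4 electrons leaves Mn⁴⁺ with 7 − 4 = 3 d electrons.
In an octahedral site d³ (HS) is t2g^3 e_g^0, giving CFSE(oct) = -1.2Δo = -204 kJ/mol.
Tetrahedral: e^2 t2^1, CFSE = 2(−0.6) + 1(+0.4) = -0.8Δₜ = -0.8 × (4/9) × 170 = -60 kJ/mol.
OSPE = -204 − (-60) = -144 kJ/mol.

-144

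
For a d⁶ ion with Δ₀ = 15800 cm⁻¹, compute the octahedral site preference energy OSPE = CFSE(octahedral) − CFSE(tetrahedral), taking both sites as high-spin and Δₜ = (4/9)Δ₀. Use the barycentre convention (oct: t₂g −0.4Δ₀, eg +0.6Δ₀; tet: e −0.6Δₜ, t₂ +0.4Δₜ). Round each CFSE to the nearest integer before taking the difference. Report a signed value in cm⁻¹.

-2107

Octahedral high-spin t₂g⁴ eg²: CFSE = -0.4 × 15800 = -6320 cm⁻¹.
Tetrahedral: e³ t₂³, CFSE = 3(−0.6) + 3(+0.4) = -0.6Δₜ = -0.6 × (4/9) × 15800 = -4213 cm⁻¹.
OSPE = -6320 − (-4213) = -2107 cm⁻¹.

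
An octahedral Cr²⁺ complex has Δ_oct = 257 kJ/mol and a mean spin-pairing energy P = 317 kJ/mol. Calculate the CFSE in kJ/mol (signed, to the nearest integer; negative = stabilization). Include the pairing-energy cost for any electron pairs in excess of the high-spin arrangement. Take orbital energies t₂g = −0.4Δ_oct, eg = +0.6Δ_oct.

Cr sits in group 6; removing 2 electrons leaves Cr²⁺ with 6 − 2 = 4 d electrons.
Here Δ_oct < P (257 < 317), so the high-spin state is favoured.
Configuration: t₂g³ eg¹.
Orbital CFSE = -0.6Δ_oct = -0.6 × 257 = -154 kJ/mol.
High-spin has no excess pairs, so no pairing correction applies.

-154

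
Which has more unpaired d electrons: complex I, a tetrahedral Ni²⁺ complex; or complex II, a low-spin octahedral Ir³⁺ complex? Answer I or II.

I: Ni is in group 10, so Ni²⁺ is d⁸ (10 − 2 = 8); Tetrahedral splitting is small, so the complex is high-spin; e^4 t2^4 → 2 unpaired.
II: Ir³⁺: group 9, so d-count = 9 − 3 = 6; t₂g⁶ eg⁰ → 0 unpaired.
So I has more unpaired electrons.

I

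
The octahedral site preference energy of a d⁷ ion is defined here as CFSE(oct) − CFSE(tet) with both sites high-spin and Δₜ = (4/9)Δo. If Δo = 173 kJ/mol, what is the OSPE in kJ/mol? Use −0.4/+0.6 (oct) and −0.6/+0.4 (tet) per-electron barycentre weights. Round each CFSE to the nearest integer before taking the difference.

-46

In an octahedral site d⁷ (HS) is t2g^5 e_g^2, giving CFSE(oct) = -0.8Δo = -138 kJ/mol.
Tetrahedral e^4 t2^3 gives -1.2Δₜ = -1.2 × (4/9) × 173 = -92 kJ/mol.
OSPE = CFSE(oct) − CFSE(tet) = -138 − (-92) = -46 kJ/mol.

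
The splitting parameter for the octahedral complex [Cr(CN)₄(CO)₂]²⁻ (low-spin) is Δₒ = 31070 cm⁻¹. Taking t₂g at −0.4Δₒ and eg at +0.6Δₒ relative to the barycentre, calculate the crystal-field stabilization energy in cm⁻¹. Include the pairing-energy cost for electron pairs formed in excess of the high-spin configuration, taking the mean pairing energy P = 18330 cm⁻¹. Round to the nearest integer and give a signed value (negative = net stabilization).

-31382

Ligand charges: 4×(-1) from CN⁻ and 2×(+0) from CO sum to -4; with overall charge -2, Cr is +2.
Group 6 minus oxidation state +2 gives a d⁴ configuration for Cr²⁺.
Configuration: t₂g⁴ eg⁰.
CFSE(orbital) = 4×(-0.4Δₒ) + 0×(0.6Δₒ) = -1.6Δₒ; with Δₒ = 31070 cm⁻¹ that is -49712 cm⁻¹.
High-spin d⁴ would be t₂g³ eg¹ with 0 pairs; low-spin has 1, so 1 excess pair costs +1P = +18330 cm⁻¹.
Net CFSE = -49712 + 18330 = -31382 cm⁻¹.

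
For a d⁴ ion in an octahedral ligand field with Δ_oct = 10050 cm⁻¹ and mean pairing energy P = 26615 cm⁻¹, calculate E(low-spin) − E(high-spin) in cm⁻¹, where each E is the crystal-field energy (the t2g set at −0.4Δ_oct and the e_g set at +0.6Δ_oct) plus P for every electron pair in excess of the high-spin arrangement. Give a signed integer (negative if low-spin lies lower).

In the high-spin limit (t2g^3 e_g^1) the orbital term is -0.6Δ_oct = -6030 cm⁻¹, with no excess pairing.
Low-spin: t2g^4 e_g^0, orbital CFSE = -1.6Δ_oct = -16080 cm⁻¹; plus 1 excess pair × P = +26615 cm⁻¹; total 10535 cm⁻¹.
Thus E(LS) − E(HS) = 16565 cm⁻¹.

16565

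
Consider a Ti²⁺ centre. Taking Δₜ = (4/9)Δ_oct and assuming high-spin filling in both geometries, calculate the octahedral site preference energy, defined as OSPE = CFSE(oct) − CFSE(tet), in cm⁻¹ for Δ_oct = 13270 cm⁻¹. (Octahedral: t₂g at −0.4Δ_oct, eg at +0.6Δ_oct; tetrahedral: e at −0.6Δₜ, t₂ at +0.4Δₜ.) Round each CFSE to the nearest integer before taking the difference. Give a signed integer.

Ti²⁺: group 4, so d-count = 4 − 2 = 2.
In an octahedral site d² (HS) is t₂g² eg⁰, giving CFSE(oct) = -0.8Δ_oct = -10616 cm⁻¹.
In a tetrahedral site the filling is e² t₂⁰: CFSE(tet) = -1.2Δₜ = -1.2 × (4/9)(13270) = -7077 cm⁻¹.
OSPE = CFSE(oct) − CFSE(tet) = -10616 − (-7077) = -3539 cm⁻¹.

-3539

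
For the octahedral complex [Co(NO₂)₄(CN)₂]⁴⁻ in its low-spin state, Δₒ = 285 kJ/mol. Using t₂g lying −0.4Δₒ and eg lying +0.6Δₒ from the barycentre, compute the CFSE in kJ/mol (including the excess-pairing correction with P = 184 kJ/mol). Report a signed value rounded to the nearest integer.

-329

Ligand charges: 4×(-1) from NO₂⁻ and 2×(-1) from CN⁻ sum to -6; with overall charge -4, Co is +2.
Co²⁺: group 9, so d-count = 9 − 2 = 7.
The d⁷ electrons fill as t₂g⁶ eg¹.
CFSE(orbital) = 6×(-0.4Δₒ) + 1×(0.6Δₒ) = -1.8Δₒ; with Δₒ = 285 kJ/mol that is -513 kJ/mol.
High-spin d⁷ would be t₂g⁵ eg² with 2 pairs; low-spin has 3, so 1 excess pair costs +1P = +184 kJ/mol.
Net CFSE = -513 + 184 = -329 kJ/mol.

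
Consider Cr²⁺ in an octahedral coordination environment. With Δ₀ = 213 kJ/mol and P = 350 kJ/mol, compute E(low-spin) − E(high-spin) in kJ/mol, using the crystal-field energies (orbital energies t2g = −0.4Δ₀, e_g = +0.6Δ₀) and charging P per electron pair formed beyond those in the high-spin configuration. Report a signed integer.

Group 6 minus oxidation state +2 gives a d⁴ configuration for Cr²⁺.
In the high-spin limit (t2g^3 e_g^1) the orbital term is -0.6Δ₀ = -128 kJ/mol, with no excess pairing.
For low-spin the configuration is t2g^4 e_g^0: orbital energy -1.6 × 213 = -341 kJ/mol, and 1 additional pair relative to high-spin adds 350 kJ/mol, giving 9 kJ/mol.
The difference is 9 − (-128) = 137 kJ/mol, so high-spin lies lower.

137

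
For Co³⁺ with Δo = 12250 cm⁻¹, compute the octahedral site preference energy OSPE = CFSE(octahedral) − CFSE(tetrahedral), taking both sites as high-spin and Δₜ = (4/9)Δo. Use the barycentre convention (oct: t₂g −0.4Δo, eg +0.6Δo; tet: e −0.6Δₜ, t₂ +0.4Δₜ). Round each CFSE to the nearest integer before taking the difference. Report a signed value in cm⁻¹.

-1633

Co³⁺: group 9, so d-count = 9 − 3 = 6.
In an octahedral site d⁶ (HS) is t₂g⁴ eg², giving CFSE(oct) = -0.4Δo = -4900 cm⁻¹.
In a tetrahedral site the filling is e³ t₂³: CFSE(tet) = -0.6Δₜ = -0.6 × (4/9)(12250) = -3267 cm⁻¹.
OSPE = CFSE(oct) − CFSE(tet) = -4900 − (-3267) = -1633 cm⁻¹.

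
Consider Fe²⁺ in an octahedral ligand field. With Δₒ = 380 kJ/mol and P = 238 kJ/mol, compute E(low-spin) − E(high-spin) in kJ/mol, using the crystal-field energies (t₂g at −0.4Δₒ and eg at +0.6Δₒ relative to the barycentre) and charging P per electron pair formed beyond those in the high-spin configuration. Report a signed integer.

-284

Fe is in group 8, so Fe²⁺ is d⁶ (8 − 2 = 6).
In the high-spin limit (t₂g⁴ eg²) the orbital term is -0.4Δₒ = -152 kJ/mol, with no excess pairing.
For low-spin the configuration is t₂g⁶ eg⁰: orbital energy -2.4 × 380 = -912 kJ/mol, and 2 additional pairs relative to high-spin add 476 kJ/mol, giving -436 kJ/mol.
Thus E(LS) − E(HS) = -284 kJ/mol.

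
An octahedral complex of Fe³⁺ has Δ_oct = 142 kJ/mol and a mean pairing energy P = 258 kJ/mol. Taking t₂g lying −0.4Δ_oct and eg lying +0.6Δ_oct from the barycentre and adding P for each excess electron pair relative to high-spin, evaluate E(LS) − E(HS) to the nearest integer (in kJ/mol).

Fe is in group 8, so Fe³⁺ is d⁵ (8 − 3 = 5).
High-spin: t₂g³ eg², CFSE = 0.0Δ_oct = 0 kJ/mol.
Low-spin t₂g⁵ eg⁰ gives -2.0Δ_oct = -284 kJ/mol, but forming 2 extra pairs costs 2P = 516 kJ/mol, so E(LS) = -284 + 516 = 232 kJ/mol.
The difference is 232 − (0) = 232 kJ/mol, so high-spin lies lower.

232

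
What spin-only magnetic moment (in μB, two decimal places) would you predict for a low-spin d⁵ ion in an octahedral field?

Configuration: t2g^5 e_g^0 → 1 unpaired electron.
μ(spin-only) = √[1(1+2)] = √3 ≈ 1.73 μB.

1.73 μB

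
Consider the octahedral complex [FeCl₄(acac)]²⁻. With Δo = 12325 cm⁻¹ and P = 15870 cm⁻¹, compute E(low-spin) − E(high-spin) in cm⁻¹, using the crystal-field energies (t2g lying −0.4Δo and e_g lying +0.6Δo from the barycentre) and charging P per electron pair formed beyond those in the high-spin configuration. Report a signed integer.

7090

Ligand charges: 4×(-1) from Cl⁻ and 1×(-1) from acac⁻ sum to -5; with overall charge -2, Fe is +3.
Group 8 minus oxidation state +3 gives a d⁵ configuration for Fe³⁺.
In the high-spin limit (t2g^3 e_g^2) the orbital term is 0.0Δo = 0 cm⁻¹, with no excess pairing.
Low-spin t2g^5 e_g^0 gives -2.0Δo = -24650 cm⁻¹, but forming 2 extra pairs costs 2P = 31740 cm⁻¹, so E(LS) = -24650 + 31740 = 7090 cm⁻¹.
Thus E(LS) − E(HS) = 7090 cm⁻¹.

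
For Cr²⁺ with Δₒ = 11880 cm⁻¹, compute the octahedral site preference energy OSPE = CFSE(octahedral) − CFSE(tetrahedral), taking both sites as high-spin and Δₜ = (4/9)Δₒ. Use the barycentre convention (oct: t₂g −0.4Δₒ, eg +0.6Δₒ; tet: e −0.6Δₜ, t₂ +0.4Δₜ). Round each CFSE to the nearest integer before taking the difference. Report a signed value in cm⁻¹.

Cr sits in group 6; removing 2 electrons leaves Cr²⁺ with 6 − 2 = 4 d electrons.
Octahedral high-spin t₂g³ eg¹: CFSE = -0.6 × 11880 = -7128 cm⁻¹.
Tetrahedral: e² t₂², CFSE = 2(−0.6) + 2(+0.4) = -0.4Δₜ = -0.4 × (4/9) × 11880 = -2112 cm⁻¹.
Subtracting, OSPE = -7128 − (-2112) = -5016 cm⁻¹.

-5016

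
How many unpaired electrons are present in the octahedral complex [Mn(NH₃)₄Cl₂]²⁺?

3

Ligand charges: 4×(+0) from NH₃ and 2×(-1) from Cl⁻ sum to -2; with overall charge +2, Mn is +4.
Group 7 minus oxidation state +4 gives a d³ configuration for Mn⁴⁺.
Configuration: t₂g³ eg⁰, giving 3 unpaired electrons.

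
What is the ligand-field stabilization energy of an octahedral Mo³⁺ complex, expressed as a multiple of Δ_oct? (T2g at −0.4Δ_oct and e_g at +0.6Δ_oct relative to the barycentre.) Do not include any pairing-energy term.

-1.2 Δ_oct

Mo sits in group 6; removing 3 electrons leaves Mo³⁺ with 6 − 3 = 3 d electrons.
Configuration: t2g^3 e_g^0.
CFSE = 3(-0.4Δ_oct) + 0(0.6Δ_oct) = -1.2Δ_oct + 0.0Δ_oct = -1.2Δ_oct.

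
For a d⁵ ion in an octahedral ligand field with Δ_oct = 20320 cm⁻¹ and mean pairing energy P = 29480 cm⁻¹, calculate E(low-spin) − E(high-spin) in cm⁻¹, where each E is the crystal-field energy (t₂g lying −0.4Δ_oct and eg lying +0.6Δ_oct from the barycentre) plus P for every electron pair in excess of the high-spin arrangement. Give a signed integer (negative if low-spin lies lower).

High-spin d⁵ fills as t₂g³ eg² with CFSE 3(−0.4) + 2(+0.6) = 0.0Δ_oct = 0 cm⁻¹.
Low-spin t₂g⁵ eg⁰ gives -2.0Δ_oct = -40640 cm⁻¹, but forming 2 extra pairs costs 2P = 58960 cm⁻¹, so E(LS) = -40640 + 58960 = 18320 cm⁻¹.
The difference is 18320 − (0) = 18320 cm⁻¹, so high-spin lies lower.

18320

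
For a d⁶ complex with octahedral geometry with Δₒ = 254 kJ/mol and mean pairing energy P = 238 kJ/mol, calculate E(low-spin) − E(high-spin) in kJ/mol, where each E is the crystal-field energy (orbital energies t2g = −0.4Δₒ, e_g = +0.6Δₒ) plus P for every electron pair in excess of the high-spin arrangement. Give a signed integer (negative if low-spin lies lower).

High-spin: t2g^4 e_g^2, CFSE = -0.4Δₒ = -102 kJ/mol.
Low-spin: t2g^6 e_g^0, orbital CFSE = -2.4Δₒ = -610 kJ/mol; plus 2 excess pairs × P = +476 kJ/mol; total -134 kJ/mol.
E(LS) − E(HS) = -134 − (-102) = -32 kJ/mol.

-32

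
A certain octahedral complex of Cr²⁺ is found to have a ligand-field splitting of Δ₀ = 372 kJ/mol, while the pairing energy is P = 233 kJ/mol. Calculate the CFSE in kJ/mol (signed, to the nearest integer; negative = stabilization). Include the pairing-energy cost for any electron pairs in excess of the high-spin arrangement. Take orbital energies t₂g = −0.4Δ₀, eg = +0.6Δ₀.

-362

Group 6 minus oxidation state +2 gives a d⁴ configuration for Cr²⁺.
Δ₀ > P, so pairing is preferred: the ground state is low-spin.
Configuration: t₂g⁴ eg⁰.
Orbital CFSE = -1.6Δ₀ = -1.6 × 372 = -595 kJ/mol.
Excess pairs vs high-spin: 1 − 0 = 1; pairing cost = +233 kJ/mol.
Net CFSE = -595 + 233 = -362 kJ/mol.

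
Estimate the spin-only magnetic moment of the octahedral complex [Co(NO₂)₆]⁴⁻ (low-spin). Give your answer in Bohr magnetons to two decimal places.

Each NO₂⁻ contributes -1; 6 × (-1) = -6. With overall charge -4, Co is in the +2 oxidation state.
Co sits in group 9; removing 2 electrons leaves Co²⁺ with 9 − 2 = 7 d electrons.
Configuration: t2g^6 e_g^1 → 1 unpaired electron.
μ(spin-only) = √[1(1+2)] = √3 ≈ 1.73 Bohr magnetons.

1.73 Bohr magnetons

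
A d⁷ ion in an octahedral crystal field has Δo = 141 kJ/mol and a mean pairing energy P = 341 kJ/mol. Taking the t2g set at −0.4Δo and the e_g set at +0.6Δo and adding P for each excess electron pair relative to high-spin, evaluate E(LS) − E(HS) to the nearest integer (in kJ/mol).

High-spin: t2g^5 e_g^2, CFSE = -0.8Δo = -113 kJ/mol.
Low-spin: t2g^6 e_g^1, orbital CFSE = -1.8Δo = -254 kJ/mol; plus 1 excess pair × P = +341 kJ/mol; total 87 kJ/mol.
The difference is 87 − (-113) = 200 kJ/mol, so high-spin lies lower.

200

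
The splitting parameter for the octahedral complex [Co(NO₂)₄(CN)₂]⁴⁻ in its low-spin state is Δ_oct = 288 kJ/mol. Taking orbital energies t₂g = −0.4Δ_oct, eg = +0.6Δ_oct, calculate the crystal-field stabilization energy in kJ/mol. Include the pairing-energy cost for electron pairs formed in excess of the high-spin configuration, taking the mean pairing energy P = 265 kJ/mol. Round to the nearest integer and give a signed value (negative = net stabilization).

Ligand charges: 4×(-1) from NO₂⁻ and 2×(-1) from CN⁻ sum to -6; with overall charge -4, Co is +2.
Co is in group 9, so Co²⁺ is d⁷ (9 − 2 = 7).
Electron filling gives t₂g⁶ eg¹.
Orbital CFSE = 6(-0.4) + 1(0.6) = -1.8Δ_oct = -1.8 × 288 = -518 kJ/mol.
High-spin d⁷ would be t₂g⁵ eg² with 2 pairs; low-spin has 3, so 1 excess pair costs +1P = +265 kJ/mol.
Overall CFSE = -518 + 265 = -253 kJ/mol.

-253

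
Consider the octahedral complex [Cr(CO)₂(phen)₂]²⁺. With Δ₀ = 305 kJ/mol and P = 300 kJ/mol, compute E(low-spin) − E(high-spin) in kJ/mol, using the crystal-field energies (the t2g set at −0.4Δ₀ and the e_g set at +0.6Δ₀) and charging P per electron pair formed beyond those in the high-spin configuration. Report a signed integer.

Ligand charges: 2×(+0) from CO and 2×(+0) from phen sum to +0; with overall charge +2, Cr is +2.
Cr²⁺: group 6, so d-count = 6 − 2 = 4.
High-spin d⁴ fills as t2g^3 e_g^1 with CFSE 3(−0.4) + 1(+0.6) = -0.6Δ₀ = -183 kJ/mol.
For low-spin the configuration is t2g^4 e_g^0: orbital energy -1.6 × 305 = -488 kJ/mol, and 1 additional pair relative to high-spin adds 300 kJ/mol, giving -188 kJ/mol.
Thus E(LS) − E(HS) = -5 kJ/mol.

-5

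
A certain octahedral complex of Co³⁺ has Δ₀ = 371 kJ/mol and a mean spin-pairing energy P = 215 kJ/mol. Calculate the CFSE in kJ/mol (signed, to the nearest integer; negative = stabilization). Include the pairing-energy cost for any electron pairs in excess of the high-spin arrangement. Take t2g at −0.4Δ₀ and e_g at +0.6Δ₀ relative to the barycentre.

Co sits in group 9; removing 3 electrons leaves Co³⁺ with 9 − 3 = 6 d electrons.
Δ₀ > P, so pairing is preferred: the ground state is low-spin.
Configuration: t2g^6 e_g^0.
Orbital CFSE = -2.4Δ₀ = -2.4 × 371 = -890 kJ/mol.
Excess pairs vs high-spin: 3 − 1 = 2; pairing cost = +430 kJ/mol.
Net CFSE = -890 + 430 = -460 kJ/mol.

-460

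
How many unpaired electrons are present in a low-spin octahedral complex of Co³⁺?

0

Group 9 minus oxidation state +3 gives a d⁶ configuration for Co³⁺.
Configuration: t2g^6 e_g^0, giving 0 unpaired electrons.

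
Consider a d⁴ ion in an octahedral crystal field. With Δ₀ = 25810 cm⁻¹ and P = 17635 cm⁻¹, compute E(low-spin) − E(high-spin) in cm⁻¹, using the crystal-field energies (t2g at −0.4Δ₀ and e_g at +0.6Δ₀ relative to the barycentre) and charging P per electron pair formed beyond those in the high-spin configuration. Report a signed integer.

In the high-spin limit (t2g^3 e_g^1) the orbital term is -0.6Δ₀ = -15486 cm⁻¹, with no excess pairing.
For low-spin the configuration is t2g^4 e_g^0: orbital energy -1.6 × 25810 = -41296 cm⁻¹, and 1 additional pair relative to high-spin adds 17635 cm⁻¹, giving -23661 cm⁻¹.
E(LS) − E(HS) = -23661 − (-15486) = -8175 cm⁻¹.

-8175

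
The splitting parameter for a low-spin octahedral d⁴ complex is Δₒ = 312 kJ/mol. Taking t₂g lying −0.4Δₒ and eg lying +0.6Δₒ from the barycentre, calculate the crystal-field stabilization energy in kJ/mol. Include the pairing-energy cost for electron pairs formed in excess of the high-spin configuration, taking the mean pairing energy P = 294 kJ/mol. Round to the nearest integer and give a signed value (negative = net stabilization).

-205

Electron filling gives t₂g⁴ eg⁰.
CFSE(orbital) = 4×(-0.4Δₒ) + 0×(0.6Δₒ) = -1.6Δₒ; with Δₒ = 312 kJ/mol that is -499 kJ/mol.
Relative to high-spin t₂g³ eg¹ (0 paired), the low-spin configuration has 1 additional pair, contributing +1 × 294 = +294 kJ/mol.
Overall CFSE = -499 + 294 = -205 kJ/mol.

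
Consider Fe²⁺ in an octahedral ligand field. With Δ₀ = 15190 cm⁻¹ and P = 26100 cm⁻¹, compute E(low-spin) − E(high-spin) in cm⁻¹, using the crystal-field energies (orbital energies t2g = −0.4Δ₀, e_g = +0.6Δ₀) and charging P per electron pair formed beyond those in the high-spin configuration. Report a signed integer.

21820

Group 8 minus oxidation state +2 gives a d⁶ configuration for Fe²⁺.
In the high-spin limit (t2g^4 e_g^2) the orbital term is -0.4Δ₀ = -6076 cm⁻¹, with no excess pairing.
Low-spin: t2g^6 e_g^0, orbital CFSE = -2.4Δ₀ = -36456 cm⁻¹; plus 2 excess pairs × P = +52200 cm⁻¹; total 15744 cm⁻¹.
Thus E(LS) − E(HS) = 21820 cm⁻¹.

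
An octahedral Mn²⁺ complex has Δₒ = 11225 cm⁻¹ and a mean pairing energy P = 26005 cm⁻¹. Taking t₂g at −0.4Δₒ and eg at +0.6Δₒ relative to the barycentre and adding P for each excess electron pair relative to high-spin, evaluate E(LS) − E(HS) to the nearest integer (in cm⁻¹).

29560

Group 7 minus oxidation state +2 gives a d⁵ configuration for Mn²⁺.
High-spin: t₂g³ eg², CFSE = 0.0Δₒ = 0 cm⁻¹.
Low-spin t₂g⁵ eg⁰ gives -2.0Δₒ = -22450 cm⁻¹, but forming 2 extra pairs costs 2P = 52010 cm⁻¹, so E(LS) = -22450 + 52010 = 29560 cm⁻¹.
E(LS) − E(HS) = 29560 − (0) = 29560 cm⁻¹.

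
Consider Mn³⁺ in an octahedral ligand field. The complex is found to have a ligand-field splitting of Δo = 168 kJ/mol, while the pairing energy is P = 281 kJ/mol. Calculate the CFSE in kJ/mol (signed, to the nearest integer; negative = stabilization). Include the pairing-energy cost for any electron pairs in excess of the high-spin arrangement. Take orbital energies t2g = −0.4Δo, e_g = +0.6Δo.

-101

Mn³⁺: group 7, so d-count = 7 − 3 = 4.
With Δo < P the complex is high-spin.
Filling d⁴ accordingly: t2g^3 e_g^1.
Orbital CFSE = -0.6Δo = -0.6 × 168 = -101 kJ/mol.
High-spin has no excess pairs, so no pairing correction applies.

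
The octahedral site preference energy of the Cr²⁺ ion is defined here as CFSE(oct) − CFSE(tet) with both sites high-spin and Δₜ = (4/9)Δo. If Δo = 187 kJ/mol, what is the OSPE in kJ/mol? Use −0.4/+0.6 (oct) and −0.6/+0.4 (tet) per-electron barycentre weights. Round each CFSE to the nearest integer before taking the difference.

-79

Group 6 minus oxidation state +2 gives a d⁴ configuration for Cr²⁺.
Octahedral (high-spin): t2g^3 e_g^1, CFSE = 3(−0.4) + 1(+0.6) = -0.6Δo = -0.6 × 187 = -112 kJ/mol.
In a tetrahedral site the filling is e^2 t2^2: CFSE(tet) = -0.4Δₜ = -0.4 × (4/9)(187) = -33 kJ/mol.
OSPE = CFSE(oct) − CFSE(tet) = -112 − (-33) = -79 kJ/mol.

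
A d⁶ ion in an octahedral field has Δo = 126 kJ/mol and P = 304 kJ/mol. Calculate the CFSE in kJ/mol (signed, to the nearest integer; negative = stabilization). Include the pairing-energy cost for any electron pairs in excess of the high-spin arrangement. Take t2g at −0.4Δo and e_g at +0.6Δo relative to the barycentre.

-50

Here Δo < P (126 < 304), so the high-spin state is favoured.
Filling d⁶ accordingly: t2g^4 e_g^2.
Orbital CFSE = -0.4Δo = -0.4 × 126 = -50 kJ/mol.
High-spin has no excess pairs, so no pairing correction applies.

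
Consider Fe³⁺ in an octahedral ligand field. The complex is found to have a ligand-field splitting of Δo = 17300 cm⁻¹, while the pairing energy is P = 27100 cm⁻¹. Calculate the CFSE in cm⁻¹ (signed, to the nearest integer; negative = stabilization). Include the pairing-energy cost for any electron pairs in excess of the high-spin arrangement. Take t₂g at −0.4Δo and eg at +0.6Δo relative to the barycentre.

0

Fe sits in group 8; removing 3 electrons leaves Fe³⁺ with 8 − 3 = 5 d electrons.
Since Δo = 17300 cm⁻¹ < P = 27100 cm⁻¹, the complex adopts the high-spin configuration.
That gives t₂g³ eg².
Orbital CFSE = 0.0Δo = 0.0 × 17300 = 0 cm⁻¹.
High-spin has no excess pairs, so no pairing correction applies.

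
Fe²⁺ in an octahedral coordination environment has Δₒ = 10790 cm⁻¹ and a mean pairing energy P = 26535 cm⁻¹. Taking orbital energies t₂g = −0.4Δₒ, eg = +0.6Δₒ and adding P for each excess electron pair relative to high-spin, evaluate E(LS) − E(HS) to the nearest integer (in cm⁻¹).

31490

Group 8 minus oxidation state +2 gives a d⁶ configuration for Fe²⁺.
In the high-spin limit (t₂g⁴ eg²) the orbital term is -0.4Δₒ = -4316 cm⁻¹, with no excess pairing.
For low-spin the configuration is t₂g⁶ eg⁰: orbital energy -2.4 × 10790 = -25896 cm⁻¹, and 2 additional pairs relative to high-spin add 53070 cm⁻¹, giving 27174 cm⁻¹.
The difference is 27174 − (-4316) = 31490 cm⁻¹, so high-spin lies lower.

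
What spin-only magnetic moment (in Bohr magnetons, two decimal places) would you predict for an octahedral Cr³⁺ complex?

3.87 Bohr magnetons

Cr sits in group 6; removing 3 electrons leaves Cr³⁺ with 6 − 3 = 3 d electrons.
Configuration: t2g^3 e_g^0 → 3 unpaired electrons.
μ(spin-only) = √[3(3+2)] = √15 ≈ 3.87 Bohr magnetons.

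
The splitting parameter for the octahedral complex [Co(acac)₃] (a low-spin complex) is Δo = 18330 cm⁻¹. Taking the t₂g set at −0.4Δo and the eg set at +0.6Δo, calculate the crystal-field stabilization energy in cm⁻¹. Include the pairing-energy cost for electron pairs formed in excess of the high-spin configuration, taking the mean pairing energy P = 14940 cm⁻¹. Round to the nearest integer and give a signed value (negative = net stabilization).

-14112

Each acac⁻ contributes -1; 3 × (-1) = -3. With overall charge +0, Co is in the +3 oxidation state.
Group 9 minus oxidation state +3 gives a d⁶ configuration for Co³⁺.
Electron filling gives t₂g⁶ eg⁰.
CFSE(orbital) = 6×(-0.4Δo) + 0×(0.6Δo) = -2.4Δo; with Δo = 18330 cm⁻¹ that is -43992 cm⁻¹.
Pairing penalty: 3 pairs vs 1 in the high-spin reference → 2 extra × P = 29880 cm⁻¹.
Overall CFSE = -43992 + 29880 = -14112 cm⁻¹.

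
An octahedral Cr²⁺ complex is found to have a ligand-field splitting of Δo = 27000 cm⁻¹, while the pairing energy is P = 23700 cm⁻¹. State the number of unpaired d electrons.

Group 6 minus oxidation state +2 gives a d⁴ configuration for Cr²⁺.
With Δo > P the complex is low-spin.
Configuration: t₂g⁴ eg⁰.
Unpaired electrons: 2.

2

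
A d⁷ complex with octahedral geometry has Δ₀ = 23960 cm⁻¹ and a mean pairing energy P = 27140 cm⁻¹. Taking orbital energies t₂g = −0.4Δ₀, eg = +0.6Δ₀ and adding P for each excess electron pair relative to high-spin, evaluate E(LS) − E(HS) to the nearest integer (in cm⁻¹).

In the high-spin limit (t₂g⁵ eg²) the orbital term is -0.8Δ₀ = -19168 cm⁻¹, with no excess pairing.
For low-spin the configuration is t₂g⁶ eg¹: orbital energy -1.8 × 23960 = -43128 cm⁻¹, and 1 additional pair relative to high-spin adds 27140 cm⁻¹, giving -15988 cm⁻¹.
E(LS) − E(HS) = -15988 − (-19168) = 3180 cm⁻¹.

3180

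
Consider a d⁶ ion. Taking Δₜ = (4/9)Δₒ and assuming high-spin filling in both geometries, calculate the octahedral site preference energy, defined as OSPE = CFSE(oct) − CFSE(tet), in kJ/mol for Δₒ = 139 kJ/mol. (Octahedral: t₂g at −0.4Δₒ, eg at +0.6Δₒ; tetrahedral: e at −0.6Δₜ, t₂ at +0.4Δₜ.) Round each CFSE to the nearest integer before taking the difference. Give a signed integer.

-19

Octahedral high-spin t2g^4 e_g^2: CFSE = -0.4 × 139 = -56 kJ/mol.
Tetrahedral: e^3 t2^3, CFSE = 3(−0.6) + 3(+0.4) = -0.6Δₜ = -0.6 × (4/9) × 139 = -37 kJ/mol.
Subtracting, OSPE = -56 − (-37) = -19 kJ/mol.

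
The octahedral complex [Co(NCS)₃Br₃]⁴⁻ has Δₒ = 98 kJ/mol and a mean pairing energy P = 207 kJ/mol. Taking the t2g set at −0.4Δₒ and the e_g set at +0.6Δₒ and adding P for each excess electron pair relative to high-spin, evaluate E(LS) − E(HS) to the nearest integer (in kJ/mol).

Ligand charges: 3×(-1) from NCS⁻ and 3×(-1) from Br⁻ sum to -6; with overall charge -4, Co is +2.
Co²⁺: group 9, so d-count = 9 − 2 = 7.
High-spin d⁷ fills as t2g^5 e_g^2 with CFSE 5(−0.4) + 2(+0.6) = -0.8Δₒ = -78 kJ/mol.
Low-spin: t2g^6 e_g^1, orbital CFSE = -1.8Δₒ = -176 kJ/mol; plus 1 excess pair × P = +207 kJ/mol; total 31 kJ/mol.
The difference is 31 − (-78) = 109 kJ/mol, so high-spin lies lower.

109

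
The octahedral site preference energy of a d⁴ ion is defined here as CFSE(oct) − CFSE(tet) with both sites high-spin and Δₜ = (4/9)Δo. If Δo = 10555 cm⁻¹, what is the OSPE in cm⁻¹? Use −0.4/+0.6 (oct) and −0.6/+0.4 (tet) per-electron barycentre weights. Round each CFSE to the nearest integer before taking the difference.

Octahedral (high-spin): t₂g³ eg¹, CFSE = 3(−0.4) + 1(+0.6) = -0.6Δo = -0.6 × 10555 = -6333 cm⁻¹.
In a tetrahedral site the filling is e² t₂²: CFSE(tet) = -0.4Δₜ = -0.4 × (4/9)(10555) = -1876 cm⁻¹.
OSPE = CFSE(oct) − CFSE(tet) = -6333 − (-1876) = -4457 cm⁻¹.

-4457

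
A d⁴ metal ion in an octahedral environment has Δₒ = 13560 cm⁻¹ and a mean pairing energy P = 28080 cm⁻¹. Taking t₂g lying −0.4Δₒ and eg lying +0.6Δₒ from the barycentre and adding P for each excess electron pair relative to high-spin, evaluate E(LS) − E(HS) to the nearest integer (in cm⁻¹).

High-spin: t₂g³ eg¹, CFSE = -0.6Δₒ = -8136 cm⁻¹.
Low-spin t₂g⁴ eg⁰ gives -1.6Δₒ = -21696 cm⁻¹, but forming 1 extra pair costs 1P = 28080 cm⁻¹, so E(LS) = -21696 + 28080 = 6384 cm⁻¹.
Thus E(LS) − E(HS) = 14520 cm⁻¹.

14520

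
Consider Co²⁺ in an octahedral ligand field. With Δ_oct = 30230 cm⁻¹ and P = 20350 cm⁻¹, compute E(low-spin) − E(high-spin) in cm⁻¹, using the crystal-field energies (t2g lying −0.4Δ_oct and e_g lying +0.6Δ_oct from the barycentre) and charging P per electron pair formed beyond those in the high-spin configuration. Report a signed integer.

Co sits in group 9; removing 2 electrons leaves Co²⁺ with 9 − 2 = 7 d electrons.
High-spin: t2g^5 e_g^2, CFSE = -0.8Δ_oct = -24184 cm⁻¹.
Low-spin: t2g^6 e_g^1, orbital CFSE = -1.8Δ_oct = -54414 cm⁻¹; plus 1 excess pair × P = +20350 cm⁻¹; total -34064 cm⁻¹.
E(LS) − E(HS) = -34064 − (-24184) = -9880 cm⁻¹.

-9880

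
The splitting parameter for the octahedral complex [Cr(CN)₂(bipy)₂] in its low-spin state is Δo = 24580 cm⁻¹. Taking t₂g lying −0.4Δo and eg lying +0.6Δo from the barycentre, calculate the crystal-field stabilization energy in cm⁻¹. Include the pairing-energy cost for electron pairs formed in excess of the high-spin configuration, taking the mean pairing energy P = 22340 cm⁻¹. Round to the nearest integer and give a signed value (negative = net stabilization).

Ligand charges: 2×(-1) from CN⁻ and 2×(+0) from bipy sum to -2; with overall charge +0, Cr is +2.
Cr sits in group 6; removing 2 electrons leaves Cr²⁺ with 6 − 2 = 4 d electrons.
The d⁴ electrons fill as t₂g⁴ eg⁰.
CFSE(orbital) = 4×(-0.4Δo) + 0×(0.6Δo) = -1.6Δo; with Δo = 24580 cm⁻¹ that is -39328 cm⁻¹.
Relative to high-spin t₂g³ eg¹ (0 paired), the low-spin configuration has 1 additional pair, contributing +1 × 22340 = +22340 cm⁻¹.
Overall CFSE = -39328 + 22340 = -16988 cm⁻¹.

-16988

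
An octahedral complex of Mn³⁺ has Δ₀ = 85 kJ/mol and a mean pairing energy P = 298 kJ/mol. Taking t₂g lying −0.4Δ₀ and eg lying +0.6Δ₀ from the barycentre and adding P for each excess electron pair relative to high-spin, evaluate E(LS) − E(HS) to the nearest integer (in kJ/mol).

Mn sits in group 7; removing 3 electrons leaves Mn³⁺ with 7 − 3 = 4 d electrons.
In the high-spin limit (t₂g³ eg¹) the orbital term is -0.6Δ₀ = -51 kJ/mol, with no excess pairing.
For low-spin the configuration is t₂g⁴ eg⁰: orbital energy -1.6 × 85 = -136 kJ/mol, and 1 additional pair relative to high-spin adds 298 kJ/mol, giving 162 kJ/mol.
The difference is 162 − (-51) = 213 kJ/mol, so high-spin lies lower.

213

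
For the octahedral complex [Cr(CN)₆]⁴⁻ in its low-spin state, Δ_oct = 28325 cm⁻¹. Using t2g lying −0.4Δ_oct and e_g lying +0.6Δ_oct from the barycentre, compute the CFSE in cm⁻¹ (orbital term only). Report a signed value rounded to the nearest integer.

Each CN⁻ contributes -1; 6 × (-1) = -6. With overall charge -4, Cr is in the +2 oxidation state.
Cr sits in group 6; removing 2 electrons leaves Cr²⁺ with 6 − 2 = 4 d electrons.
The d⁴ electrons fill as t2g^4 e_g^0.
The orbital stabilization is -1.6Δ_oct = -1.6 × 28325 = -45320 cm⁻¹.

-45320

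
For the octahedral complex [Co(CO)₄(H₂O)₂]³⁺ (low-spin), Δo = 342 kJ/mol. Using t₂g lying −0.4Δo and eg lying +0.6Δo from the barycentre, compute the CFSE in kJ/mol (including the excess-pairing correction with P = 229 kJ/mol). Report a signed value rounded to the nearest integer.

-363

Ligand charges: 4×(+0) from CO and 2×(+0) from H₂O sum to +0; with overall charge +3, Co is +3.
Co³⁺: group 9, so d-count = 9 − 3 = 6.
The d⁶ electrons fill as t₂g⁶ eg⁰.
Orbital CFSE = 6(-0.4) + 0(0.6) = -2.4Δo = -2.4 × 342 = -821 kJ/mol.
Relative to high-spin t₂g⁴ eg² (1 paired), the low-spin configuration has 2 additional pairs, contributing +2 × 229 = +458 kJ/mol.
Net CFSE = -821 + 458 = -363 kJ/mol.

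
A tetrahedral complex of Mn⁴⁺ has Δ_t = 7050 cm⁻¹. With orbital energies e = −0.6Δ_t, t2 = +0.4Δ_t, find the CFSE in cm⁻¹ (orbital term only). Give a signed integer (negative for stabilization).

Mn⁴⁺: group 7, so d-count = 7 − 4 = 3.
With tetrahedral geometry the complex is necessarily high-spin.
The d³ electrons fill as e^2 t2^1.
The orbital stabilization is -0.8Δ_t = -0.8 × 7050 = -5640 cm⁻¹.

-5640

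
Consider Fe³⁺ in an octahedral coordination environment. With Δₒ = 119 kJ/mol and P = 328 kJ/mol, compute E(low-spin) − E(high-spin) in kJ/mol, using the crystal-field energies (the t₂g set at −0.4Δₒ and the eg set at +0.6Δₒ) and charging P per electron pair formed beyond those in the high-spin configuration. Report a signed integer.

418

Fe sits in group 8; removing 3 electrons leaves Fe³⁺ with 8 − 3 = 5 d electrons.
High-spin: t₂g³ eg², CFSE = 0.0Δₒ = 0 kJ/mol.
For low-spin the configuration is t₂g⁵ eg⁰: orbital energy -2.0 × 119 = -238 kJ/mol, and 2 additional pairs relative to high-spin add 656 kJ/mol, giving 418 kJ/mol.
Thus E(LS) − E(HS) = 418 kJ/mol.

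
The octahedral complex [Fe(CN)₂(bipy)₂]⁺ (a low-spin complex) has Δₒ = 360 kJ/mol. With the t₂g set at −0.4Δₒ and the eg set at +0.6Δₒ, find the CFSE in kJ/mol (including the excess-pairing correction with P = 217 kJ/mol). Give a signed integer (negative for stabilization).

Ligand charges: 2×(-1) from CN⁻ and 2×(+0) from bipy sum to -2; with overall charge +1, Fe is +3.
Fe sits in group 8; removing 3 electrons leaves Fe³⁺ with 8 − 3 = 5 d electrons.
Configuration: t₂g⁵ eg⁰.
Orbital CFSE = 5(-0.4) + 0(0.6) = -2.0Δₒ = -2.0 × 360 = -720 kJ/mol.
High-spin d⁵ would be t₂g³ eg² with 0 pairs; low-spin has 2, so 2 excess pairs cost +2P = +434 kJ/mol.
Overall CFSE = -720 + 434 = -286 kJ/mol.

-286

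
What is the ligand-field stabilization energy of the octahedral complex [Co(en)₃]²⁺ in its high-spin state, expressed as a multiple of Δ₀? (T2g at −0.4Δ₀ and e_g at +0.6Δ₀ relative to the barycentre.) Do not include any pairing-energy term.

en is neutral, so the +2 overall charge sits on Co: oxidation state +2.
Co sits in group 9; removing 2 electrons leaves Co²⁺ with 9 − 2 = 7 d electrons.
Configuration: t2g^5 e_g^2.
CFSE = 5(-0.4Δ₀) + 2(0.6Δ₀) = -2.0Δ₀ + 1.2Δ₀ = -0.8Δ₀.

-0.8 Δ₀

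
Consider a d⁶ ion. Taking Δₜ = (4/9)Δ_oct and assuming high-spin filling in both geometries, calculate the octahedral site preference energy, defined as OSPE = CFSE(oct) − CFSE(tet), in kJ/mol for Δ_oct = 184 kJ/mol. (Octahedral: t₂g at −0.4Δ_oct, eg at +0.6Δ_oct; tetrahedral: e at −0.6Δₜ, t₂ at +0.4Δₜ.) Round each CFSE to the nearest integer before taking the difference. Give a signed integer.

Octahedral (high-spin): t2g^4 e_g^2, CFSE = 4(−0.4) + 2(+0.6) = -0.4Δ_oct = -0.4 × 184 = -74 kJ/mol.
Tetrahedral e^3 t2^3 gives -0.6Δₜ = -0.6 × (4/9) × 184 = -49 kJ/mol.
Subtracting, OSPE = -74 − (-49) = -25 kJ/mol.

-25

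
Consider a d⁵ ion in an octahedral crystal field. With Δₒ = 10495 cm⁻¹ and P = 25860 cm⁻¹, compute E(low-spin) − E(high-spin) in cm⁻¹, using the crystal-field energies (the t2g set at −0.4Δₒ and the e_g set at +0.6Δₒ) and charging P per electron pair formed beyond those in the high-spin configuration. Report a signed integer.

In the high-spin limit (t2g^3 e_g^2) the orbital term is 0.0Δₒ = 0 cm⁻¹, with no excess pairing.
Low-spin t2g^5 e_g^0 gives -2.0Δₒ = -20990 cm⁻¹, but forming 2 extra pairs costs 2P = 51720 cm⁻¹, so E(LS) = -20990 + 51720 = 30730 cm⁻¹.
E(LS) − E(HS) = 30730 − (0) = 30730 cm⁻¹.

30730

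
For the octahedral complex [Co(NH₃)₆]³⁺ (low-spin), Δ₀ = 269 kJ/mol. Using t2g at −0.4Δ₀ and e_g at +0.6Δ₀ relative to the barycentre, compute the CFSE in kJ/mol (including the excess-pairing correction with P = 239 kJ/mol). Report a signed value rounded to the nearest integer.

NH₃ is neutral, so the +3 overall charge sits on Co: oxidation state +3.
Co sits in group 9; removing 3 electrons leaves Co³⁺ with 9 − 3 = 6 d electrons.
Configuration: t2g^6 e_g^0.
The orbital stabilization is -2.4Δ₀ = -2.4 × 269 = -646 kJ/mol.
Pairing penalty: 3 pairs vs 1 in the high-spin reference → 2 extra × P = 478 kJ/mol.
Overall CFSE = -646 + 478 = -168 kJ/mol.

-168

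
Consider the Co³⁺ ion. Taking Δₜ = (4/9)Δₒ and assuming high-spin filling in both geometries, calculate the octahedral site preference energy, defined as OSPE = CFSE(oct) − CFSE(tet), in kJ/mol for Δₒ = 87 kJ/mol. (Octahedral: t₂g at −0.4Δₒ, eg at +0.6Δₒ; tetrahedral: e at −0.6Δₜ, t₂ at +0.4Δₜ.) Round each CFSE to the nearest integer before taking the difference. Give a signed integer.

-12

Co³⁺: group 9, so d-count = 9 − 3 = 6.
Octahedral (high-spin): t₂g⁴ eg², CFSE = 4(−0.4) + 2(+0.6) = -0.4Δₒ = -0.4 × 87 = -35 kJ/mol.
Tetrahedral: e³ t₂³, CFSE = 3(−0.6) + 3(+0.4) = -0.6Δₜ = -0.6 × (4/9) × 87 = -23 kJ/mol.
OSPE = -35 − (-23) = -12 kJ/mol.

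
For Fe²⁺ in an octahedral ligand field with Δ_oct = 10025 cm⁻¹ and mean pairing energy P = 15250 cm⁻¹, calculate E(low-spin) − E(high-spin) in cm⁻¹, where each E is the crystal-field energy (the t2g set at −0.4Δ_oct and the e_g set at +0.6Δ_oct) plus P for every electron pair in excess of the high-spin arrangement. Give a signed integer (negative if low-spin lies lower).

Group 8 minus oxidation state +2 gives a d⁶ configuration for Fe²⁺.
In the high-spin limit (t2g^4 e_g^2) the orbital term is -0.4Δ_oct = -4010 cm⁻¹, with no excess pairing.
Low-spin t2g^6 e_g^0 gives -2.4Δ_oct = -24060 cm⁻¹, but forming 2 extra pairs costs 2P = 30500 cm⁻¹, so E(LS) = -24060 + 30500 = 6440 cm⁻¹.
E(LS) − E(HS) = 6440 − (-4010) = 10450 cm⁻¹.

10450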